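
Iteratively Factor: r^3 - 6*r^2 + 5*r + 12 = (r - 3)*(r^2 - 3*r - 4) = (r - 4)*(r - 3)*(r + 1)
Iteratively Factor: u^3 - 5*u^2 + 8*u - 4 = (u - 2)*(u^2 - 3*u + 2) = (u - 2)^2*(u - 1)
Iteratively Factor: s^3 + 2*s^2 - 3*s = (s + 3)*(s^2 - s) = (s - 1)*(s + 3)*(s)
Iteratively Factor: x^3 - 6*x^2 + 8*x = (x - 4)*(x^2 - 2*x) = (x - 4)*(x - 2)*(x)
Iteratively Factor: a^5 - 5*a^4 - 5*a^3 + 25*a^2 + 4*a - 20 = (a - 1)*(a^4 - 4*a^3 - 9*a^2 + 16*a + 20) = (a - 1)*(a + 1)*(a^3 - 5*a^2 - 4*a + 20) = (a - 2)*(a - 1)*(a + 1)*(a^2 - 3*a - 10) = (a - 2)*(a - 1)*(a + 1)*(a + 2)*(a - 5)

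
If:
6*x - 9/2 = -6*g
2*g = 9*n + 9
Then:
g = 3/4 - x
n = -2*x/9 - 5/6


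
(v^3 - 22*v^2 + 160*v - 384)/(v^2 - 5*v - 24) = (v^2 - 14*v + 48)/(v + 3)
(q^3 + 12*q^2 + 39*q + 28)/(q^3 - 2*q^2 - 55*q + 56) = (q^2 + 5*q + 4)/(q^2 - 9*q + 8)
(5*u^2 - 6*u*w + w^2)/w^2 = 5*u^2/w^2 - 6*u/w + 1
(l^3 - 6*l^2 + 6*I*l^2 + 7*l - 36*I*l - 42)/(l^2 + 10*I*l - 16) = (l^3 + 6*l^2*(-1 + I) + l*(7 - 36*I) - 42)/(l^2 + 10*I*l - 16)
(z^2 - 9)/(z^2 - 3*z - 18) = (z - 3)/(z - 6)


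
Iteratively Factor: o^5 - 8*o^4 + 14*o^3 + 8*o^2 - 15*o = (o - 1)*(o^4 - 7*o^3 + 7*o^2 + 15*o) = o*(o - 1)*(o^3 - 7*o^2 + 7*o + 15) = o*(o - 3)*(o - 1)*(o^2 - 4*o - 5) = o*(o - 3)*(o - 1)*(o + 1)*(o - 5)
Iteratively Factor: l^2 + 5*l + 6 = (l + 3)*(l + 2)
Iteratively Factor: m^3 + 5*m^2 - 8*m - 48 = (m + 4)*(m^2 + m - 12) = (m - 3)*(m + 4)*(m + 4)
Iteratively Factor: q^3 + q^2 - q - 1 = (q + 1)*(q^2 - 1) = (q - 1)*(q + 1)*(q + 1)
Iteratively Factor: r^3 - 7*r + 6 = (r - 1)*(r^2 + r - 6) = (r - 2)*(r - 1)*(r + 3)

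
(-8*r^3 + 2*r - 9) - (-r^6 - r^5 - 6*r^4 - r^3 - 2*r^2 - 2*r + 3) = r^6 + r^5 + 6*r^4 - 7*r^3 + 2*r^2 + 4*r - 12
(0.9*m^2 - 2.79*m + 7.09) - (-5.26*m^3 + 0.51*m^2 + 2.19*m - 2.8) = 5.26*m^3 + 0.39*m^2 - 4.98*m + 9.89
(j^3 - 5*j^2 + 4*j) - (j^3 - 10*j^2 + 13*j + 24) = 5*j^2 - 9*j - 24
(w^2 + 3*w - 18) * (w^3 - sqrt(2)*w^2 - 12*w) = w^5 - sqrt(2)*w^4 + 3*w^4 - 30*w^3 - 3*sqrt(2)*w^3 - 36*w^2 + 18*sqrt(2)*w^2 + 216*w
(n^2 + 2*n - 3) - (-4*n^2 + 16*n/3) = 5*n^2 - 10*n/3 - 3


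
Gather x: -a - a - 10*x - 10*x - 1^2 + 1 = -2*a - 20*x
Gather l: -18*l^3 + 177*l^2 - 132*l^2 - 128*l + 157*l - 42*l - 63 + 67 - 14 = -18*l^3 + 45*l^2 - 13*l - 10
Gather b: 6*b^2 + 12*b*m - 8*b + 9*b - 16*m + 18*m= 6*b^2 + b*(12*m + 1) + 2*m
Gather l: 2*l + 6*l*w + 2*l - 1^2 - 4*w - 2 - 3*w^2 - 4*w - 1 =l*(6*w + 4) - 3*w^2 - 8*w - 4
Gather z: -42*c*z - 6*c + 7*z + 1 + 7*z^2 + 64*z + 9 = -6*c + 7*z^2 + z*(71 - 42*c) + 10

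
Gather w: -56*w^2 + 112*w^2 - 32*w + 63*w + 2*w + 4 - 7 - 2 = 56*w^2 + 33*w - 5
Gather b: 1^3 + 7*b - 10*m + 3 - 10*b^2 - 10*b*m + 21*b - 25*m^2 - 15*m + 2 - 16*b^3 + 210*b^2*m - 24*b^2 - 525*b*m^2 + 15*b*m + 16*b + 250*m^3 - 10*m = -16*b^3 + b^2*(210*m - 34) + b*(-525*m^2 + 5*m + 44) + 250*m^3 - 25*m^2 - 35*m + 6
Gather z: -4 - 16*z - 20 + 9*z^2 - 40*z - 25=9*z^2 - 56*z - 49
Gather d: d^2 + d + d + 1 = d^2 + 2*d + 1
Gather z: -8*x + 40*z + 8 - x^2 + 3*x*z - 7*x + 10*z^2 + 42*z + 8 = -x^2 - 15*x + 10*z^2 + z*(3*x + 82) + 16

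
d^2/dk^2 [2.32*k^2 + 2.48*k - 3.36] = 4.64000000000000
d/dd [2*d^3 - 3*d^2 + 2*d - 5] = 6*d^2 - 6*d + 2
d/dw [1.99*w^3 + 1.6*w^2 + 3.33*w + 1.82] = 5.97*w^2 + 3.2*w + 3.33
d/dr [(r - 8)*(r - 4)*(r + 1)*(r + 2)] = 4*r^3 - 27*r^2 - 4*r + 72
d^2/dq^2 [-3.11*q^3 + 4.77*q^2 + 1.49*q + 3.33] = 9.54 - 18.66*q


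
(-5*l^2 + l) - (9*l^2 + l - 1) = 1 - 14*l^2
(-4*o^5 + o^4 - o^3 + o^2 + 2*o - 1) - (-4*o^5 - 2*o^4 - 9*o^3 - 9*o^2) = 3*o^4 + 8*o^3 + 10*o^2 + 2*o - 1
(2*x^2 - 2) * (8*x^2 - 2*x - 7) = 16*x^4 - 4*x^3 - 30*x^2 + 4*x + 14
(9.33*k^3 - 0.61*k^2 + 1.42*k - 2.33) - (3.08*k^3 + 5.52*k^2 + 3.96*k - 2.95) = 6.25*k^3 - 6.13*k^2 - 2.54*k + 0.62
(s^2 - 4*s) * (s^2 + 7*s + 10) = s^4 + 3*s^3 - 18*s^2 - 40*s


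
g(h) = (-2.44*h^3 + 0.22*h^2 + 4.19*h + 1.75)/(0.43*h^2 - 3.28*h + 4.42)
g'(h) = (3.28 - 0.86*h)*(-2.44*h^3 + 0.22*h^2 + 4.19*h + 1.75)/(0.43*h^2 - 3.28*h + 4.42)^2 + (-7.32*h^2 + 0.44*h + 4.19)/(0.43*h^2 - 3.28*h + 4.42)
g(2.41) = 21.30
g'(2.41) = 11.70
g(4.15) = 84.79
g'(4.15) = 80.92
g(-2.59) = 2.20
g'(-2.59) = -2.15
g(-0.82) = -0.03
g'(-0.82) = -0.16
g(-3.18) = 3.60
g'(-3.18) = -2.58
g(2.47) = 22.04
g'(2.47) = 13.14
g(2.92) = 30.10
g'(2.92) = 22.66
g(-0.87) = -0.02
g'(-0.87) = -0.24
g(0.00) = 0.40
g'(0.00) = 1.24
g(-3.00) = 3.15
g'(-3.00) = -2.46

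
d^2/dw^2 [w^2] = 2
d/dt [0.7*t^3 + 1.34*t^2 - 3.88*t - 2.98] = 2.1*t^2 + 2.68*t - 3.88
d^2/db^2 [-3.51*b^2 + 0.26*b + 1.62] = -7.02000000000000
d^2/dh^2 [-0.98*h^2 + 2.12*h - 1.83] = -1.96000000000000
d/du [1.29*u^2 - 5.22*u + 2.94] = 2.58*u - 5.22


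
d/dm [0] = 0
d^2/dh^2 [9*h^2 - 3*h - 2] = 18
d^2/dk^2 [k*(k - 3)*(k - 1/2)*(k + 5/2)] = 12*k^2 - 6*k - 29/2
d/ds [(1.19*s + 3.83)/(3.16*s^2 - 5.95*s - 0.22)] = (-3.7604*s^2 - 24.2056*s + 22.5267)/(9.9856*s^4 - 37.604*s^3 + 34.0121*s^2 + 2.618*s + 0.0484)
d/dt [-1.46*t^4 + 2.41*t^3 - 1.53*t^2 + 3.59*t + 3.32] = -5.84*t^3 + 7.23*t^2 - 3.06*t + 3.59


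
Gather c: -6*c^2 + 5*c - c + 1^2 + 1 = -6*c^2 + 4*c + 2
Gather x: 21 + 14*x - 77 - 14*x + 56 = 0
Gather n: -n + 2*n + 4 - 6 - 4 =n - 6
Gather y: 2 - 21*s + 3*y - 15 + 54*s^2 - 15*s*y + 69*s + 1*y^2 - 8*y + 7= 54*s^2 + 48*s + y^2 + y*(-15*s - 5) - 6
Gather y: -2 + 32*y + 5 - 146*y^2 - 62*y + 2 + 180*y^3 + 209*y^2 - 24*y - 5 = 180*y^3 + 63*y^2 - 54*y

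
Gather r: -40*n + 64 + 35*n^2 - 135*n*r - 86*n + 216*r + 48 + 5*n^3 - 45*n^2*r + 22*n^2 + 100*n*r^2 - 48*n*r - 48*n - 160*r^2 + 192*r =5*n^3 + 57*n^2 - 174*n + r^2*(100*n - 160) + r*(-45*n^2 - 183*n + 408) + 112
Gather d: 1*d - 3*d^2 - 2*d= -3*d^2 - d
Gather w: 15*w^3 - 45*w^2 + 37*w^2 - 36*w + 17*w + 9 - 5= 15*w^3 - 8*w^2 - 19*w + 4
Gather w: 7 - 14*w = 7 - 14*w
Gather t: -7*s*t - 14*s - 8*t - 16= -14*s + t*(-7*s - 8) - 16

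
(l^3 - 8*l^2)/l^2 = l - 8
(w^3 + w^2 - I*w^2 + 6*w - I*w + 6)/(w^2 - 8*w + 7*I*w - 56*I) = (w^3 + w^2*(1 - I) + w*(6 - I) + 6)/(w^2 + w*(-8 + 7*I) - 56*I)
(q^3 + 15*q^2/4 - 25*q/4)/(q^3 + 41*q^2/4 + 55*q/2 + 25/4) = q*(4*q - 5)/(4*q^2 + 21*q + 5)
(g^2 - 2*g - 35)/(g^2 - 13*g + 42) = (g + 5)/(g - 6)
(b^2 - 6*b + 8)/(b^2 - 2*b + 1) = (b^2 - 6*b + 8)/(b^2 - 2*b + 1)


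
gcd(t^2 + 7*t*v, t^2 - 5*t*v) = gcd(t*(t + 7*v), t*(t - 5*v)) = t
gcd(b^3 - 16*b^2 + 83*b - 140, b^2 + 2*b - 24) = b - 4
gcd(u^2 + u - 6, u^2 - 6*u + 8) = u - 2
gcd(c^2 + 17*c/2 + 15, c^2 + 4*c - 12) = c + 6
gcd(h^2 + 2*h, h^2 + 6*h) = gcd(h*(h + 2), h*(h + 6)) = h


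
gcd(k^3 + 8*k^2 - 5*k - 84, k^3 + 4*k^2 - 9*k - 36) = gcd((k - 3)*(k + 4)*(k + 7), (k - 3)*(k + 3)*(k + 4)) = k^2 + k - 12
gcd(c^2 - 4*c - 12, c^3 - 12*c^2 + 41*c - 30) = c - 6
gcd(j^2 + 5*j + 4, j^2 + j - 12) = j + 4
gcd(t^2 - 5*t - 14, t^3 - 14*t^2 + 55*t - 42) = t - 7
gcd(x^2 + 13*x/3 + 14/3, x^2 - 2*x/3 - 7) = x + 7/3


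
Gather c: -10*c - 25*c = -35*c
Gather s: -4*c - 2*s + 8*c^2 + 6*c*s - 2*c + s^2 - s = 8*c^2 - 6*c + s^2 + s*(6*c - 3)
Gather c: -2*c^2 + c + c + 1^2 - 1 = -2*c^2 + 2*c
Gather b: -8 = -8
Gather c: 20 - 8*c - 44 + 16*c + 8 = 8*c - 16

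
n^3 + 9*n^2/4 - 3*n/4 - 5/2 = (n - 1)*(n + 5/4)*(n + 2)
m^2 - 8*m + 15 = (m - 5)*(m - 3)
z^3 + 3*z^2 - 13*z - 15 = (z - 3)*(z + 1)*(z + 5)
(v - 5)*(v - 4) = v^2 - 9*v + 20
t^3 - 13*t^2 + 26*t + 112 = (t - 8)*(t - 7)*(t + 2)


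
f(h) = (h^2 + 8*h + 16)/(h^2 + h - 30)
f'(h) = (-2*h - 1)*(h^2 + 8*h + 16)/(h^2 + h - 30)^2 + (2*h + 8)/(h^2 + h - 30) = (-7*h^2 - 92*h - 256)/(h^4 + 2*h^3 - 59*h^2 - 60*h + 900)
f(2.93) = -2.60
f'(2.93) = -1.71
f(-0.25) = -0.47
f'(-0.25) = -0.26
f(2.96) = -2.65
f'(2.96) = -1.76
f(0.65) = -0.75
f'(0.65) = -0.38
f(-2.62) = -0.07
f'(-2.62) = -0.09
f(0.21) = -0.60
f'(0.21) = -0.31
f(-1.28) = -0.25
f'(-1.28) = -0.17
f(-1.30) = -0.25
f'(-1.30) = -0.17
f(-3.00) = -0.04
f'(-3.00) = -0.07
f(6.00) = 8.33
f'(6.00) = -7.36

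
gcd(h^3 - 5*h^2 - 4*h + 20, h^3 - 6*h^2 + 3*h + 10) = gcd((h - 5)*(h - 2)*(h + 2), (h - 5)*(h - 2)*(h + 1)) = h^2 - 7*h + 10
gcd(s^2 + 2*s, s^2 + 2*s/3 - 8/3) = s + 2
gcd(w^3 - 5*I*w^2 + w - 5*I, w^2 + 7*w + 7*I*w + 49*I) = 1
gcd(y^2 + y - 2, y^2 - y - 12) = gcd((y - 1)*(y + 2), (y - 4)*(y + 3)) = 1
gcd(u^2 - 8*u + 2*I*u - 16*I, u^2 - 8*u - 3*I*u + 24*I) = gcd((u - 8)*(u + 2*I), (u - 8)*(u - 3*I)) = u - 8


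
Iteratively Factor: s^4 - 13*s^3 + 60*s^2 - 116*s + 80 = (s - 4)*(s^3 - 9*s^2 + 24*s - 20) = (s - 4)*(s - 2)*(s^2 - 7*s + 10) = (s - 5)*(s - 4)*(s - 2)*(s - 2)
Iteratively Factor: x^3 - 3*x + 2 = (x - 1)*(x^2 + x - 2) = (x - 1)^2*(x + 2)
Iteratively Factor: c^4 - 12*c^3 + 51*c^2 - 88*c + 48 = (c - 4)*(c^3 - 8*c^2 + 19*c - 12) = (c - 4)^2*(c^2 - 4*c + 3) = (c - 4)^2*(c - 1)*(c - 3)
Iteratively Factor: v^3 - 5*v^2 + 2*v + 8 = (v + 1)*(v^2 - 6*v + 8) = (v - 2)*(v + 1)*(v - 4)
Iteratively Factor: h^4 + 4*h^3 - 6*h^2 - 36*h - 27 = (h + 1)*(h^3 + 3*h^2 - 9*h - 27) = (h + 1)*(h + 3)*(h^2 - 9) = (h + 1)*(h + 3)^2*(h - 3)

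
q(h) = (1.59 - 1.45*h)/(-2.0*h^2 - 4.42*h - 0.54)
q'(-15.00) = -0.01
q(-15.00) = -0.06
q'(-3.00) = -1.34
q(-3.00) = -1.12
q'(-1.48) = -3.03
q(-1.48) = 2.31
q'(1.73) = 0.05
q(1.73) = 0.06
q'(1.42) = 0.09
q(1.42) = 0.04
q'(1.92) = 0.03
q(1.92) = 0.07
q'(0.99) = 0.24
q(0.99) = -0.02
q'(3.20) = -0.00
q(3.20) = 0.09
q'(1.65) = 0.06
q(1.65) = 0.06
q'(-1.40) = -2.27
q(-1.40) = 2.09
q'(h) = (1.59 - 1.45*h)*(4.0*h + 4.42)/(-2.0*h^2 - 4.42*h - 0.54)^2 - 1.45/(-2.0*h^2 - 4.42*h - 0.54)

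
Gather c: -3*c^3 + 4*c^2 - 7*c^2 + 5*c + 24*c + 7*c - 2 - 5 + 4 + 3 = -3*c^3 - 3*c^2 + 36*c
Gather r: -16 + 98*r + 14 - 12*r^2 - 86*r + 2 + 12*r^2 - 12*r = 0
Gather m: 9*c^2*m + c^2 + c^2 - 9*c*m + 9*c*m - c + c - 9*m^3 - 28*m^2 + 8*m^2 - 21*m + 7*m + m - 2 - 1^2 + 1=2*c^2 - 9*m^3 - 20*m^2 + m*(9*c^2 - 13) - 2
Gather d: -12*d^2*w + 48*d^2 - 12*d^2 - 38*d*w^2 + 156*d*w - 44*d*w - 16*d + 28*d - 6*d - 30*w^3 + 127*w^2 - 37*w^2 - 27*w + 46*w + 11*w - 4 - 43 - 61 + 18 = d^2*(36 - 12*w) + d*(-38*w^2 + 112*w + 6) - 30*w^3 + 90*w^2 + 30*w - 90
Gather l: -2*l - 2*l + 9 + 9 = 18 - 4*l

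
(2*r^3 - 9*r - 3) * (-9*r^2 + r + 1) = -18*r^5 + 2*r^4 + 83*r^3 + 18*r^2 - 12*r - 3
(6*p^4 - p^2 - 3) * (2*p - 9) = 12*p^5 - 54*p^4 - 2*p^3 + 9*p^2 - 6*p + 27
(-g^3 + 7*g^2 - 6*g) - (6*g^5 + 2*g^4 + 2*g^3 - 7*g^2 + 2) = -6*g^5 - 2*g^4 - 3*g^3 + 14*g^2 - 6*g - 2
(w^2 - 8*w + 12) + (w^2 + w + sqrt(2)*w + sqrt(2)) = 2*w^2 - 7*w + sqrt(2)*w + sqrt(2) + 12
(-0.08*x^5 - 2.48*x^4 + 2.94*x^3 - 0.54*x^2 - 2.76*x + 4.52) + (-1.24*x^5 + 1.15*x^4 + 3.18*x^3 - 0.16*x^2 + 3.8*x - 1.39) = -1.32*x^5 - 1.33*x^4 + 6.12*x^3 - 0.7*x^2 + 1.04*x + 3.13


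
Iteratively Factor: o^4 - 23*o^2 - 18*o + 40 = (o - 1)*(o^3 + o^2 - 22*o - 40) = (o - 1)*(o + 4)*(o^2 - 3*o - 10) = (o - 5)*(o - 1)*(o + 4)*(o + 2)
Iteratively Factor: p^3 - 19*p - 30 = (p + 3)*(p^2 - 3*p - 10) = (p + 2)*(p + 3)*(p - 5)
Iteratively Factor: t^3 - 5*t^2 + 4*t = (t)*(t^2 - 5*t + 4) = t*(t - 4)*(t - 1)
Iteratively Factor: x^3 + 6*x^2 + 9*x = (x + 3)*(x^2 + 3*x) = x*(x + 3)*(x + 3)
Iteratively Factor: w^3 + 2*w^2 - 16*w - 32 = (w + 2)*(w^2 - 16) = (w + 2)*(w + 4)*(w - 4)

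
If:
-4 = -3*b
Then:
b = 4/3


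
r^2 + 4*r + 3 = (r + 1)*(r + 3)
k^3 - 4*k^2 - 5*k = k*(k - 5)*(k + 1)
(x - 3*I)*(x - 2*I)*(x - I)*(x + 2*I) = x^4 - 4*I*x^3 + x^2 - 16*I*x - 12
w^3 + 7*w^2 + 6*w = w*(w + 1)*(w + 6)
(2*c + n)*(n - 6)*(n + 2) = 2*c*n^2 - 8*c*n - 24*c + n^3 - 4*n^2 - 12*n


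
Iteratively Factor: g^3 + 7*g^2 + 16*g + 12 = (g + 2)*(g^2 + 5*g + 6) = (g + 2)^2*(g + 3)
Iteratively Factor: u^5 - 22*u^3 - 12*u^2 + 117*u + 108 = (u - 3)*(u^4 + 3*u^3 - 13*u^2 - 51*u - 36) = (u - 4)*(u - 3)*(u^3 + 7*u^2 + 15*u + 9) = (u - 4)*(u - 3)*(u + 1)*(u^2 + 6*u + 9) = (u - 4)*(u - 3)*(u + 1)*(u + 3)*(u + 3)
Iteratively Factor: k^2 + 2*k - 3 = (k - 1)*(k + 3)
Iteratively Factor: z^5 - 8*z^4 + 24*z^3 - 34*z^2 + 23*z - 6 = (z - 1)*(z^4 - 7*z^3 + 17*z^2 - 17*z + 6) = (z - 1)^2*(z^3 - 6*z^2 + 11*z - 6) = (z - 3)*(z - 1)^2*(z^2 - 3*z + 2) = (z - 3)*(z - 1)^3*(z - 2)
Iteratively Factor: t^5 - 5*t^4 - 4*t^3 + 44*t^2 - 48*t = (t - 2)*(t^4 - 3*t^3 - 10*t^2 + 24*t) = (t - 2)*(t + 3)*(t^3 - 6*t^2 + 8*t) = (t - 2)^2*(t + 3)*(t^2 - 4*t) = t*(t - 2)^2*(t + 3)*(t - 4)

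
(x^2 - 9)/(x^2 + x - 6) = (x - 3)/(x - 2)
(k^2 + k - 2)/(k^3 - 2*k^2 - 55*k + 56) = (k + 2)/(k^2 - k - 56)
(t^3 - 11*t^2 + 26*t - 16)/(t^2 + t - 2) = (t^2 - 10*t + 16)/(t + 2)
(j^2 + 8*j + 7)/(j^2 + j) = (j + 7)/j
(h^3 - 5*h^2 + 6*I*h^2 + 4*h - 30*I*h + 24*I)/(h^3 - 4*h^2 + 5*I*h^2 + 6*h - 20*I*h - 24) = (h - 1)/(h - I)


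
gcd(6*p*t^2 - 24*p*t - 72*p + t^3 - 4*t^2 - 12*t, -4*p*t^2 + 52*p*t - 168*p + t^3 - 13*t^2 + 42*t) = t - 6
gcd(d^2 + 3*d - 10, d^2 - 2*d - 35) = d + 5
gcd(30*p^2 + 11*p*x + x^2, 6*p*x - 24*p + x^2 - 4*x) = 6*p + x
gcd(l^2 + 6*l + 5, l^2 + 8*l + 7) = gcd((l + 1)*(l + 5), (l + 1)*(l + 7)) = l + 1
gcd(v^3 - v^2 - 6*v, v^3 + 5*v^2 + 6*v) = v^2 + 2*v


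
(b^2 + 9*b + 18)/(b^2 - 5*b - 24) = (b + 6)/(b - 8)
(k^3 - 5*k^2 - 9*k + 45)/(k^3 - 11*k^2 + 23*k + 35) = (k^2 - 9)/(k^2 - 6*k - 7)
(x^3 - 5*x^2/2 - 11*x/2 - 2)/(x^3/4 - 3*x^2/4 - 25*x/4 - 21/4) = 2*(2*x^2 - 7*x - 4)/(x^2 - 4*x - 21)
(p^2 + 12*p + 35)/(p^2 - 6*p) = (p^2 + 12*p + 35)/(p*(p - 6))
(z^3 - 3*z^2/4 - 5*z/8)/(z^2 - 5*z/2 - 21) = z*(-8*z^2 + 6*z + 5)/(4*(-2*z^2 + 5*z + 42))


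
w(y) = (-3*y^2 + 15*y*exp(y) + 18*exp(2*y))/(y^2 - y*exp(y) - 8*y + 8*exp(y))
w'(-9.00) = 0.08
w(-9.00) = -1.59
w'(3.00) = 96.54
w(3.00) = 95.27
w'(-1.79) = 0.14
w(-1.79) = -0.71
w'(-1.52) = 0.18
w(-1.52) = -0.67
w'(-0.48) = 2.39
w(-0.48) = 0.19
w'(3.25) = 129.20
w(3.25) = 123.27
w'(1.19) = 17.85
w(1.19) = 17.43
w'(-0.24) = 4.18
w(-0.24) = 0.96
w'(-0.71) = 1.32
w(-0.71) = -0.23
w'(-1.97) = 0.13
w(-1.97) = -0.73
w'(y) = (-3*y^2 + 15*y*exp(y) + 18*exp(2*y))*(y*exp(y) - 2*y - 7*exp(y) + 8)/(y^2 - y*exp(y) - 8*y + 8*exp(y))^2 + (15*y*exp(y) - 6*y + 36*exp(2*y) + 15*exp(y))/(y^2 - y*exp(y) - 8*y + 8*exp(y)) = 3*((-y^2 + 5*y*exp(y) + 6*exp(2*y))*(y*exp(y) - 2*y - 7*exp(y) + 8) + (y^2 - y*exp(y) - 8*y + 8*exp(y))*(5*y*exp(y) - 2*y + 12*exp(2*y) + 5*exp(y)))/(y^2 - y*exp(y) - 8*y + 8*exp(y))^2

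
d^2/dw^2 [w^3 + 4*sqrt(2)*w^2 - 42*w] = 6*w + 8*sqrt(2)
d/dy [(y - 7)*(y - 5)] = 2*y - 12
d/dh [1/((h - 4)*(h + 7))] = (-2*h - 3)/(h^4 + 6*h^3 - 47*h^2 - 168*h + 784)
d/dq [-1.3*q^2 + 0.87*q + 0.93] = 0.87 - 2.6*q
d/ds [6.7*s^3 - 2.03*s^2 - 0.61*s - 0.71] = 20.1*s^2 - 4.06*s - 0.61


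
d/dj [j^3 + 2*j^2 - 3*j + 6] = 3*j^2 + 4*j - 3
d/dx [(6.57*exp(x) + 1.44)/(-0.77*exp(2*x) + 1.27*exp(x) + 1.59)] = (5.0589*exp(2*x) + 2.2176*exp(x) + 8.6175)*exp(x)/(0.5929*exp(4*x) - 1.9558*exp(3*x) - 0.8357*exp(2*x) + 4.0386*exp(x) + 2.5281)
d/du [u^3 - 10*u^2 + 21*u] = 3*u^2 - 20*u + 21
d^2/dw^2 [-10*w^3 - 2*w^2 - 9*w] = -60*w - 4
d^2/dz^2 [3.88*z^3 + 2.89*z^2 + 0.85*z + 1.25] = 23.28*z + 5.78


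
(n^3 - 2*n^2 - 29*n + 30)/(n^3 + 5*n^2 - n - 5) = (n - 6)/(n + 1)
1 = 1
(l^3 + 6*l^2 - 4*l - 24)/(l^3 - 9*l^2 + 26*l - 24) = (l^2 + 8*l + 12)/(l^2 - 7*l + 12)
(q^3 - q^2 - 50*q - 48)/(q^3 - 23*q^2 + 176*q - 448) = (q^2 + 7*q + 6)/(q^2 - 15*q + 56)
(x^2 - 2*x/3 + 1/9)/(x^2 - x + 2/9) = (3*x - 1)/(3*x - 2)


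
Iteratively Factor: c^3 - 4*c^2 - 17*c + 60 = (c + 4)*(c^2 - 8*c + 15) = (c - 5)*(c + 4)*(c - 3)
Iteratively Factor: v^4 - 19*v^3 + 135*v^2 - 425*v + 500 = (v - 5)*(v^3 - 14*v^2 + 65*v - 100) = (v - 5)*(v - 4)*(v^2 - 10*v + 25) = (v - 5)^2*(v - 4)*(v - 5)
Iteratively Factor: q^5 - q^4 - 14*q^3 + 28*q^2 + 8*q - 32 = (q + 4)*(q^4 - 5*q^3 + 6*q^2 + 4*q - 8) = (q - 2)*(q + 4)*(q^3 - 3*q^2 + 4) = (q - 2)^2*(q + 4)*(q^2 - q - 2) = (q - 2)^3*(q + 4)*(q + 1)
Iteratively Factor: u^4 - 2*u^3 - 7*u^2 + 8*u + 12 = (u - 3)*(u^3 + u^2 - 4*u - 4) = (u - 3)*(u + 1)*(u^2 - 4) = (u - 3)*(u + 1)*(u + 2)*(u - 2)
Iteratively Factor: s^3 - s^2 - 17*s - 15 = (s - 5)*(s^2 + 4*s + 3) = (s - 5)*(s + 3)*(s + 1)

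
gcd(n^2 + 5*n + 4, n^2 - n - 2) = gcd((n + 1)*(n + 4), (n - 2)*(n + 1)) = n + 1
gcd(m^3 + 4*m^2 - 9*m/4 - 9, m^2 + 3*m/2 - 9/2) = m - 3/2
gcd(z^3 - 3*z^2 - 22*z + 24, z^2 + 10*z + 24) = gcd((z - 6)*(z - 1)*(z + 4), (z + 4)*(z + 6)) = z + 4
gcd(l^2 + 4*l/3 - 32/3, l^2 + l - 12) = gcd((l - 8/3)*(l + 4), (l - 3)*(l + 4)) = l + 4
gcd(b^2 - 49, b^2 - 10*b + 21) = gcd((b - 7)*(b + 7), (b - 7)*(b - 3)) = b - 7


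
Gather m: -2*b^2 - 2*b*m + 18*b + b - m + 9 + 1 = -2*b^2 + 19*b + m*(-2*b - 1) + 10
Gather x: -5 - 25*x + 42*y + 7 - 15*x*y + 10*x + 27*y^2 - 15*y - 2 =x*(-15*y - 15) + 27*y^2 + 27*y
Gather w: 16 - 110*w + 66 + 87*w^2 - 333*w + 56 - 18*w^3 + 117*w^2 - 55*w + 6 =-18*w^3 + 204*w^2 - 498*w + 144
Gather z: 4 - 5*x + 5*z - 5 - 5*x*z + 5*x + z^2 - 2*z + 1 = z^2 + z*(3 - 5*x)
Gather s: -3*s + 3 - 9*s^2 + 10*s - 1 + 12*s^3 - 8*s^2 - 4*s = 12*s^3 - 17*s^2 + 3*s + 2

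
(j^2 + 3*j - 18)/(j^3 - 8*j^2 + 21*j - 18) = (j + 6)/(j^2 - 5*j + 6)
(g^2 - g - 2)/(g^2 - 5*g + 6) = (g + 1)/(g - 3)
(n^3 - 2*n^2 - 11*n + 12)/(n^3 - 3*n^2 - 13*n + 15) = (n - 4)/(n - 5)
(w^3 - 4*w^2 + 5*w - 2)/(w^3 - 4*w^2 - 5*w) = (-w^3 + 4*w^2 - 5*w + 2)/(w*(-w^2 + 4*w + 5))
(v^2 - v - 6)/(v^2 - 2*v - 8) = (v - 3)/(v - 4)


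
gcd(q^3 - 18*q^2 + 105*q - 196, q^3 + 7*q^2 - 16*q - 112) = q - 4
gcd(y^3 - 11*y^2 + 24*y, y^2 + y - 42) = 1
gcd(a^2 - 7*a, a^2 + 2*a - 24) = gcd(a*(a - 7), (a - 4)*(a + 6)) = 1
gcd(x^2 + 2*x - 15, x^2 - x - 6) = x - 3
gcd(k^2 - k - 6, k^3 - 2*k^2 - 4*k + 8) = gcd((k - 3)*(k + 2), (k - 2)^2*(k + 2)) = k + 2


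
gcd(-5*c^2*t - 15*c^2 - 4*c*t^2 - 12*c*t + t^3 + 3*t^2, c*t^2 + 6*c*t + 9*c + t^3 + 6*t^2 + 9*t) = c*t + 3*c + t^2 + 3*t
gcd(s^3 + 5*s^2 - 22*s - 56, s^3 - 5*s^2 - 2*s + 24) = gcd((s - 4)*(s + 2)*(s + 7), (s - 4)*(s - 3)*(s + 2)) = s^2 - 2*s - 8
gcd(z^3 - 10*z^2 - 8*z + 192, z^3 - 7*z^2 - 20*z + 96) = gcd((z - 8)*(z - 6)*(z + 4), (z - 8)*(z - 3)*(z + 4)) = z^2 - 4*z - 32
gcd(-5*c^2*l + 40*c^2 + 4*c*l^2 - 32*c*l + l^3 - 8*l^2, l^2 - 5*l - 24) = l - 8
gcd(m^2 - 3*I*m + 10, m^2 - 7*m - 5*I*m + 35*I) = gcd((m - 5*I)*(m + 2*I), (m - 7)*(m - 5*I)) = m - 5*I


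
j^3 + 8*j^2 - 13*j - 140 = (j - 4)*(j + 5)*(j + 7)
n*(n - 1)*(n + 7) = n^3 + 6*n^2 - 7*n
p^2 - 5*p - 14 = (p - 7)*(p + 2)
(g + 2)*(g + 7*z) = g^2 + 7*g*z + 2*g + 14*z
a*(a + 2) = a^2 + 2*a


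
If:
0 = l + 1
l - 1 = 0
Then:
No Solution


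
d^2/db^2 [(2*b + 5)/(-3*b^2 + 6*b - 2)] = 6*(-12*(b - 1)^2*(2*b + 5) + (6*b + 1)*(3*b^2 - 6*b + 2))/(3*b^2 - 6*b + 2)^3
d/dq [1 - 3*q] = -3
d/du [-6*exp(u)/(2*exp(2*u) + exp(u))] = 12*exp(u)/(2*exp(u) + 1)^2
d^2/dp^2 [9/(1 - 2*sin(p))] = 18*(sin(p) - cos(2*p) - 3)/(2*sin(p) - 1)^3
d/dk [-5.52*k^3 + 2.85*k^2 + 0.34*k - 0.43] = -16.56*k^2 + 5.7*k + 0.34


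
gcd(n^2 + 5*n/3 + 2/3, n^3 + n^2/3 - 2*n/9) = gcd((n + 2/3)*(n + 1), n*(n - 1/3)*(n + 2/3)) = n + 2/3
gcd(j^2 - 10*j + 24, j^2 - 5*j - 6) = j - 6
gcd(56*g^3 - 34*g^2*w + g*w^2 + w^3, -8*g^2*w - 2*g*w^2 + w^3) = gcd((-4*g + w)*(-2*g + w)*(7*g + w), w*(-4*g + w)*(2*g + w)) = -4*g + w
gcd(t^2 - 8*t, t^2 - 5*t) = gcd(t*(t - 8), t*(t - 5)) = t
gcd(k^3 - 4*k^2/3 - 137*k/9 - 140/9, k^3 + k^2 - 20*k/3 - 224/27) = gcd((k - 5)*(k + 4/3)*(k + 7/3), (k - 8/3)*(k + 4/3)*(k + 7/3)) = k^2 + 11*k/3 + 28/9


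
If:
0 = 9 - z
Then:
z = 9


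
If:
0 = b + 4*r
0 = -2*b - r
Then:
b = 0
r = 0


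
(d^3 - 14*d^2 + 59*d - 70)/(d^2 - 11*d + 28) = (d^2 - 7*d + 10)/(d - 4)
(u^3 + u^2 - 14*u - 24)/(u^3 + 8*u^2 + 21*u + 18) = (u - 4)/(u + 3)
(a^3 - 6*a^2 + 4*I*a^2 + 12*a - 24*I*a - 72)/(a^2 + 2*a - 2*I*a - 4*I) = (a^2 + 6*a*(-1 + I) - 36*I)/(a + 2)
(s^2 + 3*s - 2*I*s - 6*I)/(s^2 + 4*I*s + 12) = (s + 3)/(s + 6*I)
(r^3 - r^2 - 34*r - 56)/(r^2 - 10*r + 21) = (r^2 + 6*r + 8)/(r - 3)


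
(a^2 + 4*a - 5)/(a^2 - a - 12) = (-a^2 - 4*a + 5)/(-a^2 + a + 12)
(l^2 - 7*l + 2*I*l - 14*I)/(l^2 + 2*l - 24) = (l^2 + l*(-7 + 2*I) - 14*I)/(l^2 + 2*l - 24)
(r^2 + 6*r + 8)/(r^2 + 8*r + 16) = (r + 2)/(r + 4)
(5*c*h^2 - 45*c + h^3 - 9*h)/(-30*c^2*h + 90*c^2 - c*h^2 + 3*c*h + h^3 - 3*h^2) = (-h - 3)/(6*c - h)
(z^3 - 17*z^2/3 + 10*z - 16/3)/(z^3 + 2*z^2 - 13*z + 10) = (z - 8/3)/(z + 5)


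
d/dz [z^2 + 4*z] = 2*z + 4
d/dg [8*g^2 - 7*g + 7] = 16*g - 7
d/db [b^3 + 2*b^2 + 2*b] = 3*b^2 + 4*b + 2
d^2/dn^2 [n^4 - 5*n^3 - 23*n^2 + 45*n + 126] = 12*n^2 - 30*n - 46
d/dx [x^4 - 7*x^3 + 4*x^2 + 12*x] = 4*x^3 - 21*x^2 + 8*x + 12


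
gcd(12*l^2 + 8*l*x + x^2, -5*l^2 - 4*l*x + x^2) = 1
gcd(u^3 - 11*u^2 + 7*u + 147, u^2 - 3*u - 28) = u - 7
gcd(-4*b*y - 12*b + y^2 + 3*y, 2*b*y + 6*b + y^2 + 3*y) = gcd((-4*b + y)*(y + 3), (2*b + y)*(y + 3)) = y + 3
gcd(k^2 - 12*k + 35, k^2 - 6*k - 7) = k - 7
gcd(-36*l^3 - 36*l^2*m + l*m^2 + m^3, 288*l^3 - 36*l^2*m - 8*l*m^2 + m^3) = 36*l^2 - m^2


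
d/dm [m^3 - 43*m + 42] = 3*m^2 - 43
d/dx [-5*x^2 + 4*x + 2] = 4 - 10*x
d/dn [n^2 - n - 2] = 2*n - 1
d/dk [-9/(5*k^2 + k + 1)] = 9*(10*k + 1)/(5*k^2 + k + 1)^2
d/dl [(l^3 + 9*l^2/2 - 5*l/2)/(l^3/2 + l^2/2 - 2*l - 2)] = (-7*l^4 - 6*l^3 - 55*l^2 - 72*l + 20)/(l^6 + 2*l^5 - 7*l^4 - 16*l^3 + 8*l^2 + 32*l + 16)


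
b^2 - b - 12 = (b - 4)*(b + 3)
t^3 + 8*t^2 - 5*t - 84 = (t - 3)*(t + 4)*(t + 7)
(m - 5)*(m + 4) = m^2 - m - 20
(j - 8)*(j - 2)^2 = j^3 - 12*j^2 + 36*j - 32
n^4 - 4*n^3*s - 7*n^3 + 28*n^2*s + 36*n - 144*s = (n - 6)*(n - 3)*(n + 2)*(n - 4*s)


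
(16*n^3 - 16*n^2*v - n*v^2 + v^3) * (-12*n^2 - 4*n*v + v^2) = -192*n^5 + 128*n^4*v + 92*n^3*v^2 - 24*n^2*v^3 - 5*n*v^4 + v^5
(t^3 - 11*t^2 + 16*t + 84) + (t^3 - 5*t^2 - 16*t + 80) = 2*t^3 - 16*t^2 + 164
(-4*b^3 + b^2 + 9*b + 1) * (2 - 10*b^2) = 40*b^5 - 10*b^4 - 98*b^3 - 8*b^2 + 18*b + 2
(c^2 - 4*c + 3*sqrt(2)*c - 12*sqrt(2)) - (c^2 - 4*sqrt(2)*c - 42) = -4*c + 7*sqrt(2)*c - 12*sqrt(2) + 42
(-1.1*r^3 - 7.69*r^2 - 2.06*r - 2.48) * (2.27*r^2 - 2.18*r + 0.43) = -2.497*r^5 - 15.0583*r^4 + 11.615*r^3 - 4.4455*r^2 + 4.5206*r - 1.0664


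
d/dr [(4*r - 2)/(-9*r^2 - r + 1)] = 2*(18*r^2 - 18*r + 1)/(81*r^4 + 18*r^3 - 17*r^2 - 2*r + 1)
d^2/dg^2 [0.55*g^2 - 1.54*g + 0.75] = 1.10000000000000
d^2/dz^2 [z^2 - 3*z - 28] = 2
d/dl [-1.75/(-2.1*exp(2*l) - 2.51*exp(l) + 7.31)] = (-7.35*exp(l) - 4.3925)*exp(l)/(2.1*exp(2*l) + 2.51*exp(l) - 7.31)^2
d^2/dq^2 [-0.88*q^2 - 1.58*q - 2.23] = -1.76000000000000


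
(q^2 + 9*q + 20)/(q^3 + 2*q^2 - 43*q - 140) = 1/(q - 7)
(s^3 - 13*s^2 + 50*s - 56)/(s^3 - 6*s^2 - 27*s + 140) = (s - 2)/(s + 5)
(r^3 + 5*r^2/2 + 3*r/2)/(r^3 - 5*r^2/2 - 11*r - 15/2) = r/(r - 5)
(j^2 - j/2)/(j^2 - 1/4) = 2*j/(2*j + 1)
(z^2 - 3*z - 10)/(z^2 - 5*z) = (z + 2)/z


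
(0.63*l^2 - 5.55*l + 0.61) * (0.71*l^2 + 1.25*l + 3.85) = 0.4473*l^4 - 3.153*l^3 - 4.0789*l^2 - 20.605*l + 2.3485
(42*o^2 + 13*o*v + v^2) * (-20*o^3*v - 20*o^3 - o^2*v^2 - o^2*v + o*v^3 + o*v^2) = -840*o^5*v - 840*o^5 - 302*o^4*v^2 - 302*o^4*v + 9*o^3*v^3 + 9*o^3*v^2 + 12*o^2*v^4 + 12*o^2*v^3 + o*v^5 + o*v^4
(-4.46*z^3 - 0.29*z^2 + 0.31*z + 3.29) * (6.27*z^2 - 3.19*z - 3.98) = -27.9642*z^5 + 12.4091*z^4 + 20.6196*z^3 + 20.7936*z^2 - 11.7289*z - 13.0942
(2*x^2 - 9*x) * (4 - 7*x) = -14*x^3 + 71*x^2 - 36*x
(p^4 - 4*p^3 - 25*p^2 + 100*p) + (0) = p^4 - 4*p^3 - 25*p^2 + 100*p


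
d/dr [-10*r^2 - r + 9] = -20*r - 1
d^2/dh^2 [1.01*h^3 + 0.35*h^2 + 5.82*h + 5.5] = 6.06*h + 0.7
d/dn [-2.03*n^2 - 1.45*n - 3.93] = -4.06*n - 1.45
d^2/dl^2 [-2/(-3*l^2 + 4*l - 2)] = 4*(-9*l^2 + 12*l + 4*(3*l - 2)^2 - 6)/(3*l^2 - 4*l + 2)^3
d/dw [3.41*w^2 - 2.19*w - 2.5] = 6.82*w - 2.19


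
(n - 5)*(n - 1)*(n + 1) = n^3 - 5*n^2 - n + 5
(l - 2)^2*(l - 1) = l^3 - 5*l^2 + 8*l - 4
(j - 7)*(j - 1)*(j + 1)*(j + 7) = j^4 - 50*j^2 + 49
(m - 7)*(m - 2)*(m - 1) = m^3 - 10*m^2 + 23*m - 14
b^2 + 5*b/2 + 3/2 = (b + 1)*(b + 3/2)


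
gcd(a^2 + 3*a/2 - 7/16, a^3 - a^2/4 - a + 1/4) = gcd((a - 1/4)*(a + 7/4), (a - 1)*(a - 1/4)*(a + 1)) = a - 1/4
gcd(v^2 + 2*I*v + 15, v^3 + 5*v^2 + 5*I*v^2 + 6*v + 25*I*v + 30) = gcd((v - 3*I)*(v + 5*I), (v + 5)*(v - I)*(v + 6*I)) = 1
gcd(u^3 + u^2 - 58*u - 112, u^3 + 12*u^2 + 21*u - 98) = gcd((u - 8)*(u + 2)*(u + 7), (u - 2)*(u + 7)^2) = u + 7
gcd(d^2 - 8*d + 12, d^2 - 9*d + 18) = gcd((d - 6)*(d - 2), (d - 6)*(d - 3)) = d - 6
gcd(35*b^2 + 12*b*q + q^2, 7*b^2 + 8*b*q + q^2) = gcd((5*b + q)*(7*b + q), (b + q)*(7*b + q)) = 7*b + q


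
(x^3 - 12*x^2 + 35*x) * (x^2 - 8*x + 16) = x^5 - 20*x^4 + 147*x^3 - 472*x^2 + 560*x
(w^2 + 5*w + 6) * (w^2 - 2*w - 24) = w^4 + 3*w^3 - 28*w^2 - 132*w - 144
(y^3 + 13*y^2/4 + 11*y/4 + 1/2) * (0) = 0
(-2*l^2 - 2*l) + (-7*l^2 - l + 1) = -9*l^2 - 3*l + 1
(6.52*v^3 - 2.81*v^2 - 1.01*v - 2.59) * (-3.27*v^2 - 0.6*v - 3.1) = -21.3204*v^5 + 5.2767*v^4 - 15.2233*v^3 + 17.7863*v^2 + 4.685*v + 8.029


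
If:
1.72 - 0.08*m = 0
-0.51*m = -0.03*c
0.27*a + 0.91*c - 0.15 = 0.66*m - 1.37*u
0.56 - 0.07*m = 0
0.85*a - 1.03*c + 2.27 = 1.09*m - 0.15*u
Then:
No Solution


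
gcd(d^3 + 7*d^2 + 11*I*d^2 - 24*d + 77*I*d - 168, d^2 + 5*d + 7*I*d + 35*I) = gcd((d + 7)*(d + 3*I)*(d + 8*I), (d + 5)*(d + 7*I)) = 1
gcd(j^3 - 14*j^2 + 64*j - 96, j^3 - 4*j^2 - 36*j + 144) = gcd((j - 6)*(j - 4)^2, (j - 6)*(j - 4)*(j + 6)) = j^2 - 10*j + 24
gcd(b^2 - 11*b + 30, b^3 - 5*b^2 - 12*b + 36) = b - 6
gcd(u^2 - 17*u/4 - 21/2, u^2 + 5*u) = 1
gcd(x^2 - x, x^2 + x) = x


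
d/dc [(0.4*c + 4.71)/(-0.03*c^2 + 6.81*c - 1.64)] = (0.012*c^2 + 0.2826*c - 32.7311)/(0.0009*c^4 - 0.4086*c^3 + 46.4745*c^2 - 22.3368*c + 2.6896)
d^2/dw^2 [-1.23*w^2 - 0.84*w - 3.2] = -2.46000000000000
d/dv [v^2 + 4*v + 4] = 2*v + 4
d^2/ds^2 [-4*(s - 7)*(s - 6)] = -8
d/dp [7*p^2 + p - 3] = 14*p + 1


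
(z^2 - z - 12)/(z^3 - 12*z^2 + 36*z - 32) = (z^2 - z - 12)/(z^3 - 12*z^2 + 36*z - 32)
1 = 1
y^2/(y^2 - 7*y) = y/(y - 7)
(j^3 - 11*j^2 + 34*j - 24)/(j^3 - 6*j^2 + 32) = (j^2 - 7*j + 6)/(j^2 - 2*j - 8)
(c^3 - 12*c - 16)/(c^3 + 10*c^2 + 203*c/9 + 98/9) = 9*(c^3 - 12*c - 16)/(9*c^3 + 90*c^2 + 203*c + 98)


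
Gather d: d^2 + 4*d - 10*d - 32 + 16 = d^2 - 6*d - 16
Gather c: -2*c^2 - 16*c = -2*c^2 - 16*c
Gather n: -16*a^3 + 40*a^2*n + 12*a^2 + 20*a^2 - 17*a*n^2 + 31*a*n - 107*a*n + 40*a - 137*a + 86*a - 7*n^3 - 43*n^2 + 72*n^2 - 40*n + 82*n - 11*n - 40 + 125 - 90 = -16*a^3 + 32*a^2 - 11*a - 7*n^3 + n^2*(29 - 17*a) + n*(40*a^2 - 76*a + 31) - 5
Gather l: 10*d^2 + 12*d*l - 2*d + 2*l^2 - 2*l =10*d^2 - 2*d + 2*l^2 + l*(12*d - 2)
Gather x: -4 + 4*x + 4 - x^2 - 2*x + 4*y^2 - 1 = -x^2 + 2*x + 4*y^2 - 1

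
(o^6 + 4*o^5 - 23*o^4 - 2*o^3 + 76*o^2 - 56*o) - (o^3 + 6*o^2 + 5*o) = o^6 + 4*o^5 - 23*o^4 - 3*o^3 + 70*o^2 - 61*o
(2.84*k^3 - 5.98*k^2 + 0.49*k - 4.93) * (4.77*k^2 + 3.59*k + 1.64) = 13.5468*k^5 - 18.329*k^4 - 14.4733*k^3 - 31.5642*k^2 - 16.8951*k - 8.0852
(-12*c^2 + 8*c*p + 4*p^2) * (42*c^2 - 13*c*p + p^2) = -504*c^4 + 492*c^3*p + 52*c^2*p^2 - 44*c*p^3 + 4*p^4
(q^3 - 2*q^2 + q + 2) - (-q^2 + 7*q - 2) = q^3 - q^2 - 6*q + 4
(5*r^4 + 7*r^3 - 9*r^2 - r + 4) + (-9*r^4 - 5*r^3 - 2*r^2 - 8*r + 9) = -4*r^4 + 2*r^3 - 11*r^2 - 9*r + 13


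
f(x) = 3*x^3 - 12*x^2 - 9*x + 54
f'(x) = 9*x^2 - 24*x - 9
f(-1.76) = 16.31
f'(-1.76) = 61.12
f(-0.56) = 54.75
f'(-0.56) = 7.26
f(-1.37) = 36.09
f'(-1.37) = 40.77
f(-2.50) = -45.38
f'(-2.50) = 107.25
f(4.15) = 24.40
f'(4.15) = 46.40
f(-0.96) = 48.93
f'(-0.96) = 22.33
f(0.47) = 47.43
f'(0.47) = -18.29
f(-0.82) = 51.66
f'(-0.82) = 16.73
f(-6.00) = -972.00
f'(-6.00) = 459.00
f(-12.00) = -6750.00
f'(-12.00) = 1575.00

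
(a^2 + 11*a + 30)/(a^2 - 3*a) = (a^2 + 11*a + 30)/(a*(a - 3))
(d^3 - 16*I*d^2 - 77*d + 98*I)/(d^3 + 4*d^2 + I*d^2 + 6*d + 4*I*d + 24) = (d^2 - 14*I*d - 49)/(d^2 + d*(4 + 3*I) + 12*I)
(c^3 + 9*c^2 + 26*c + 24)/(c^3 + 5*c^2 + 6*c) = (c + 4)/c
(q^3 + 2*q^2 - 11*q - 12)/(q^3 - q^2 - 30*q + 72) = (q^2 + 5*q + 4)/(q^2 + 2*q - 24)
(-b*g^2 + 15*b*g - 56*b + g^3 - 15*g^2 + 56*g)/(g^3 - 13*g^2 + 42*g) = (-b*g + 8*b + g^2 - 8*g)/(g*(g - 6))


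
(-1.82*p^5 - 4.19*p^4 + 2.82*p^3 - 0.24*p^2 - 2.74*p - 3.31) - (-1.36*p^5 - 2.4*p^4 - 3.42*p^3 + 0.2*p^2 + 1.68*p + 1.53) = -0.46*p^5 - 1.79*p^4 + 6.24*p^3 - 0.44*p^2 - 4.42*p - 4.84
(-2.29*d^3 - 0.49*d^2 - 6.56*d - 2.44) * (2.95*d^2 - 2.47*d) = -6.7555*d^5 + 4.2108*d^4 - 18.1417*d^3 + 9.0052*d^2 + 6.0268*d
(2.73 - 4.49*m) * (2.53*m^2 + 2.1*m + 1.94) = -11.3597*m^3 - 2.5221*m^2 - 2.9776*m + 5.2962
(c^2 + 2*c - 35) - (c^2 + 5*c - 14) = -3*c - 21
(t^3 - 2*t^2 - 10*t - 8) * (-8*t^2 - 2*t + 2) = -8*t^5 + 14*t^4 + 86*t^3 + 80*t^2 - 4*t - 16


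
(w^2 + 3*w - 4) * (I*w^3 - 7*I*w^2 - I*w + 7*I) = I*w^5 - 4*I*w^4 - 26*I*w^3 + 32*I*w^2 + 25*I*w - 28*I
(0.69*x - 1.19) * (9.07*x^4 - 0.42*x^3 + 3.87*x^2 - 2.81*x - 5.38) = 6.2583*x^5 - 11.0831*x^4 + 3.1701*x^3 - 6.5442*x^2 - 0.3683*x + 6.4022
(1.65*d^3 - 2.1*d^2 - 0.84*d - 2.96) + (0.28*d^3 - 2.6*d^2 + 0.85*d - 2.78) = 1.93*d^3 - 4.7*d^2 + 0.01*d - 5.74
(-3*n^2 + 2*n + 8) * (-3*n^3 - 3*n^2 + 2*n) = 9*n^5 + 3*n^4 - 36*n^3 - 20*n^2 + 16*n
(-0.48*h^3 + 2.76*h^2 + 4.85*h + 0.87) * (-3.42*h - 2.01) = 1.6416*h^4 - 8.4744*h^3 - 22.1346*h^2 - 12.7239*h - 1.7487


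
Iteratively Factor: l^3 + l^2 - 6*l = (l + 3)*(l^2 - 2*l) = (l - 2)*(l + 3)*(l)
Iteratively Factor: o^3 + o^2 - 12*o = (o - 3)*(o^2 + 4*o) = o*(o - 3)*(o + 4)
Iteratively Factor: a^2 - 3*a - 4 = (a - 4)*(a + 1)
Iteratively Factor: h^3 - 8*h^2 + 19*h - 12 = (h - 4)*(h^2 - 4*h + 3) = (h - 4)*(h - 1)*(h - 3)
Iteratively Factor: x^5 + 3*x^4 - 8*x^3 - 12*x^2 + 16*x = (x)*(x^4 + 3*x^3 - 8*x^2 - 12*x + 16) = x*(x - 2)*(x^3 + 5*x^2 + 2*x - 8) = x*(x - 2)*(x + 4)*(x^2 + x - 2) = x*(x - 2)*(x + 2)*(x + 4)*(x - 1)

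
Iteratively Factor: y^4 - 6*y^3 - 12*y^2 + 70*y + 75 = (y + 3)*(y^3 - 9*y^2 + 15*y + 25) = (y - 5)*(y + 3)*(y^2 - 4*y - 5) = (y - 5)^2*(y + 3)*(y + 1)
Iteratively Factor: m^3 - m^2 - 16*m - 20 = (m + 2)*(m^2 - 3*m - 10) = (m + 2)^2*(m - 5)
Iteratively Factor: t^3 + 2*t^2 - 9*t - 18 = (t - 3)*(t^2 + 5*t + 6) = (t - 3)*(t + 3)*(t + 2)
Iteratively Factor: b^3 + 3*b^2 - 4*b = (b - 1)*(b^2 + 4*b) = (b - 1)*(b + 4)*(b)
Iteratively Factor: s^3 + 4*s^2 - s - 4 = (s + 4)*(s^2 - 1) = (s - 1)*(s + 4)*(s + 1)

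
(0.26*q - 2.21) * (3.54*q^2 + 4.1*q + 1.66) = 0.9204*q^3 - 6.7574*q^2 - 8.6294*q - 3.6686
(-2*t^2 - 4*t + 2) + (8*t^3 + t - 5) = 8*t^3 - 2*t^2 - 3*t - 3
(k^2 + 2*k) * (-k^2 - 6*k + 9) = -k^4 - 8*k^3 - 3*k^2 + 18*k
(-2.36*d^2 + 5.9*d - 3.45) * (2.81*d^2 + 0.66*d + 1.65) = -6.6316*d^4 + 15.0214*d^3 - 9.6945*d^2 + 7.458*d - 5.6925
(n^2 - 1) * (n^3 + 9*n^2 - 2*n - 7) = n^5 + 9*n^4 - 3*n^3 - 16*n^2 + 2*n + 7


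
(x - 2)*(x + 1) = x^2 - x - 2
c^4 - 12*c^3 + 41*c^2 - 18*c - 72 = (c - 6)*(c - 4)*(c - 3)*(c + 1)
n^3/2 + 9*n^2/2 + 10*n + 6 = (n/2 + 1/2)*(n + 2)*(n + 6)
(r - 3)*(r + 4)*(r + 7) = r^3 + 8*r^2 - 5*r - 84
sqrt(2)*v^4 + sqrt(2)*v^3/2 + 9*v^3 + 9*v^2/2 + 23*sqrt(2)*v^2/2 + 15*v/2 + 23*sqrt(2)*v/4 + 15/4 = (v + 1/2)*(v + 3*sqrt(2)/2)*(v + 5*sqrt(2)/2)*(sqrt(2)*v + 1)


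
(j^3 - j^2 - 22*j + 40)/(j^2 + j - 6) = (j^2 + j - 20)/(j + 3)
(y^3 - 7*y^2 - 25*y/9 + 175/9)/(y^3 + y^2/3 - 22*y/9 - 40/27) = 3*(3*y^2 - 16*y - 35)/(9*y^2 + 18*y + 8)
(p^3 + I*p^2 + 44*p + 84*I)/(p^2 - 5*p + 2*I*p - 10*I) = (p^2 - I*p + 42)/(p - 5)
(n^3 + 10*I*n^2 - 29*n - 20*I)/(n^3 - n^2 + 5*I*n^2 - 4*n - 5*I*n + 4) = (n + 5*I)/(n - 1)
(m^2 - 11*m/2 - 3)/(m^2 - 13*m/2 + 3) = (2*m + 1)/(2*m - 1)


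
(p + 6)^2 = p^2 + 12*p + 36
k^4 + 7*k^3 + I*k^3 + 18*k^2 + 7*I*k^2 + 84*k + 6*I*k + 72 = (k + 1)*(k + 6)*(k - 3*I)*(k + 4*I)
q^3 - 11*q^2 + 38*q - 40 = (q - 5)*(q - 4)*(q - 2)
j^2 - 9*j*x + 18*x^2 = (j - 6*x)*(j - 3*x)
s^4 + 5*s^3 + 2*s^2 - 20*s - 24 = (s - 2)*(s + 2)^2*(s + 3)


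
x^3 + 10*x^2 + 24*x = x*(x + 4)*(x + 6)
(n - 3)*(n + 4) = n^2 + n - 12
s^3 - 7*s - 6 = (s - 3)*(s + 1)*(s + 2)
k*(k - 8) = k^2 - 8*k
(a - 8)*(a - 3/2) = a^2 - 19*a/2 + 12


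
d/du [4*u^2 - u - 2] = 8*u - 1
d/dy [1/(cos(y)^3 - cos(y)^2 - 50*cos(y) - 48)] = (3*cos(y)^2 - 2*cos(y) - 50)*sin(y)/(-cos(y)^3 + cos(y)^2 + 50*cos(y) + 48)^2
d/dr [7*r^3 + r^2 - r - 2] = 21*r^2 + 2*r - 1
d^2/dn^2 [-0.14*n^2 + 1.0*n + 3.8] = -0.280000000000000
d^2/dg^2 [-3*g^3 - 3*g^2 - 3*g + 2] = -18*g - 6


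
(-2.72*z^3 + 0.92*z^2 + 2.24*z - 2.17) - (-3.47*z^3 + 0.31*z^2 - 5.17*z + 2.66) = 0.75*z^3 + 0.61*z^2 + 7.41*z - 4.83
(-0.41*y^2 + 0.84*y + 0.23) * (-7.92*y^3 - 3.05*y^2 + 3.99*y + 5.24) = 3.2472*y^5 - 5.4023*y^4 - 6.0195*y^3 + 0.5017*y^2 + 5.3193*y + 1.2052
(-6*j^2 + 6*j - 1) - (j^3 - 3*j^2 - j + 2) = -j^3 - 3*j^2 + 7*j - 3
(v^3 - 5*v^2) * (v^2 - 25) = v^5 - 5*v^4 - 25*v^3 + 125*v^2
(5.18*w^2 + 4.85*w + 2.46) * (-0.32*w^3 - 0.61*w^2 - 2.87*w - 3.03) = -1.6576*w^5 - 4.7118*w^4 - 18.6123*w^3 - 31.1155*w^2 - 21.7557*w - 7.4538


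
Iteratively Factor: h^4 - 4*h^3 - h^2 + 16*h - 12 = (h - 1)*(h^3 - 3*h^2 - 4*h + 12) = (h - 1)*(h + 2)*(h^2 - 5*h + 6) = (h - 2)*(h - 1)*(h + 2)*(h - 3)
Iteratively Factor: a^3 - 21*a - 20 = (a + 1)*(a^2 - a - 20) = (a - 5)*(a + 1)*(a + 4)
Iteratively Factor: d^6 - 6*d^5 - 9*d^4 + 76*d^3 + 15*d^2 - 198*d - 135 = (d + 1)*(d^5 - 7*d^4 - 2*d^3 + 78*d^2 - 63*d - 135) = (d - 3)*(d + 1)*(d^4 - 4*d^3 - 14*d^2 + 36*d + 45) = (d - 3)*(d + 1)^2*(d^3 - 5*d^2 - 9*d + 45) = (d - 3)^2*(d + 1)^2*(d^2 - 2*d - 15) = (d - 3)^2*(d + 1)^2*(d + 3)*(d - 5)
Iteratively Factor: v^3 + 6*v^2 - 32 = (v - 2)*(v^2 + 8*v + 16) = (v - 2)*(v + 4)*(v + 4)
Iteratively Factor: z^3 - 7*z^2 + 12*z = (z - 4)*(z^2 - 3*z) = (z - 4)*(z - 3)*(z)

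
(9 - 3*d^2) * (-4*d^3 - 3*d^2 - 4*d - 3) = 12*d^5 + 9*d^4 - 24*d^3 - 18*d^2 - 36*d - 27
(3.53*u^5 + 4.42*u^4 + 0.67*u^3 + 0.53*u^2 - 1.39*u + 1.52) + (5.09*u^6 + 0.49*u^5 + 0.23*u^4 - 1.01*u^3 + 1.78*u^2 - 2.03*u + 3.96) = 5.09*u^6 + 4.02*u^5 + 4.65*u^4 - 0.34*u^3 + 2.31*u^2 - 3.42*u + 5.48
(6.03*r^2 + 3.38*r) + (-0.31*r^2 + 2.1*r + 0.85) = 5.72*r^2 + 5.48*r + 0.85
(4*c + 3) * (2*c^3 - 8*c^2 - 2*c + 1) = 8*c^4 - 26*c^3 - 32*c^2 - 2*c + 3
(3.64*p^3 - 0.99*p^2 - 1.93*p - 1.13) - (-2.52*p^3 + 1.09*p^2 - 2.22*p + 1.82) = 6.16*p^3 - 2.08*p^2 + 0.29*p - 2.95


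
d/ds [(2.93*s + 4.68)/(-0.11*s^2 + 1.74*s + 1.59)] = (0.3223*s^2 + 1.0296*s - 3.4845)/(0.0121*s^4 - 0.3828*s^3 + 2.6778*s^2 + 5.5332*s + 2.5281)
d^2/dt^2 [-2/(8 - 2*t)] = 2/(t - 4)^3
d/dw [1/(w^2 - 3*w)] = (3 - 2*w)/(w^2*(w - 3)^2)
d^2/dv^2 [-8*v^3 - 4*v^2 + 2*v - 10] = -48*v - 8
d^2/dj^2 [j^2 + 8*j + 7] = 2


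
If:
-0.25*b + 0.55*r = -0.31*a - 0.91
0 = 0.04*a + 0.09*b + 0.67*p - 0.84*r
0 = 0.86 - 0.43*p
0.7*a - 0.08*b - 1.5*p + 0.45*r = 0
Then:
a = 3.88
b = 16.17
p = 2.00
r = 3.51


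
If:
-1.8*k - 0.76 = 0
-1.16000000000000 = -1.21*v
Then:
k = -0.42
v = 0.96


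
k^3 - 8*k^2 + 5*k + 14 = (k - 7)*(k - 2)*(k + 1)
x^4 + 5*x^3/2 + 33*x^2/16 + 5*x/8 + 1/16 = (x + 1/4)^2*(x + 1)^2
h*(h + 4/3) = h^2 + 4*h/3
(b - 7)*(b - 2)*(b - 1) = b^3 - 10*b^2 + 23*b - 14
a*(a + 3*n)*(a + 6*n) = a^3 + 9*a^2*n + 18*a*n^2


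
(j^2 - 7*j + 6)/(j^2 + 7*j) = (j^2 - 7*j + 6)/(j*(j + 7))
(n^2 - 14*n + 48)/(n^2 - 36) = (n - 8)/(n + 6)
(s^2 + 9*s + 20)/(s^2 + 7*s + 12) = (s + 5)/(s + 3)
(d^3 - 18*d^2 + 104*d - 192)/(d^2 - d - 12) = (d^2 - 14*d + 48)/(d + 3)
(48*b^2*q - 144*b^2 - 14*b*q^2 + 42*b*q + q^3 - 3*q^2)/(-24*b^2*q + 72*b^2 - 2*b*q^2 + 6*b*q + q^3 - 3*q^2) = (-8*b + q)/(4*b + q)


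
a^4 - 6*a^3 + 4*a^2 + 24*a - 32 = (a - 4)*(a - 2)^2*(a + 2)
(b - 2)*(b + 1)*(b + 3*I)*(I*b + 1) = I*b^4 - 2*b^3 - I*b^3 + 2*b^2 + I*b^2 + 4*b - 3*I*b - 6*I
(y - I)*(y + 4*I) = y^2 + 3*I*y + 4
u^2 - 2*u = u*(u - 2)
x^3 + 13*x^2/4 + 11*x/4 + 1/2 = (x + 1/4)*(x + 1)*(x + 2)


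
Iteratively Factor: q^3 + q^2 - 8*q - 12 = (q + 2)*(q^2 - q - 6) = (q - 3)*(q + 2)*(q + 2)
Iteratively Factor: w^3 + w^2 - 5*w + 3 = (w - 1)*(w^2 + 2*w - 3) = (w - 1)^2*(w + 3)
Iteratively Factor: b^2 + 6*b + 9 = (b + 3)*(b + 3)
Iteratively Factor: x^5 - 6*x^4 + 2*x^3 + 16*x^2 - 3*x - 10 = (x - 5)*(x^4 - x^3 - 3*x^2 + x + 2) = (x - 5)*(x - 1)*(x^3 - 3*x - 2) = (x - 5)*(x - 2)*(x - 1)*(x^2 + 2*x + 1) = (x - 5)*(x - 2)*(x - 1)*(x + 1)*(x + 1)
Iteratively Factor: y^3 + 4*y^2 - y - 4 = (y + 1)*(y^2 + 3*y - 4) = (y - 1)*(y + 1)*(y + 4)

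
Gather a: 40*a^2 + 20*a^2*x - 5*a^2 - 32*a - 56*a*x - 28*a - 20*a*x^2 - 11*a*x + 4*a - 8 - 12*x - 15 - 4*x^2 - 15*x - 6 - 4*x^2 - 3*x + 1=a^2*(20*x + 35) + a*(-20*x^2 - 67*x - 56) - 8*x^2 - 30*x - 28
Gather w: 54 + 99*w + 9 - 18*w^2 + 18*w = -18*w^2 + 117*w + 63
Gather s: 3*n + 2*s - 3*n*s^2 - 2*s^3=-3*n*s^2 + 3*n - 2*s^3 + 2*s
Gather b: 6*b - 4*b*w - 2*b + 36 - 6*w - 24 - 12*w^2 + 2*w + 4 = b*(4 - 4*w) - 12*w^2 - 4*w + 16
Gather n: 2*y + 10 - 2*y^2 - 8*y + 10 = -2*y^2 - 6*y + 20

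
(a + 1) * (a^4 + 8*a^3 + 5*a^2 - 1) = a^5 + 9*a^4 + 13*a^3 + 5*a^2 - a - 1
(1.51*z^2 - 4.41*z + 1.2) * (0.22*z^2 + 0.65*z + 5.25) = 0.3322*z^4 + 0.0113*z^3 + 5.325*z^2 - 22.3725*z + 6.3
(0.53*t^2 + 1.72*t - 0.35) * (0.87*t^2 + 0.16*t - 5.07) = 0.4611*t^4 + 1.5812*t^3 - 2.7164*t^2 - 8.7764*t + 1.7745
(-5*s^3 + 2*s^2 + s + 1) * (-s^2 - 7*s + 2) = 5*s^5 + 33*s^4 - 25*s^3 - 4*s^2 - 5*s + 2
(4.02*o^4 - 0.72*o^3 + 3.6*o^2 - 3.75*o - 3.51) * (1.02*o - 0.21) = 4.1004*o^5 - 1.5786*o^4 + 3.8232*o^3 - 4.581*o^2 - 2.7927*o + 0.7371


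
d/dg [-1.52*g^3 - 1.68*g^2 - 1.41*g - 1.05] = -4.56*g^2 - 3.36*g - 1.41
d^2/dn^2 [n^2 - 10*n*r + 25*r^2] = 2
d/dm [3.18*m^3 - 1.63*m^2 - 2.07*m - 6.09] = 9.54*m^2 - 3.26*m - 2.07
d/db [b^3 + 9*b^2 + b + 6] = 3*b^2 + 18*b + 1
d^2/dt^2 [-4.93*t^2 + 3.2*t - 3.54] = -9.86000000000000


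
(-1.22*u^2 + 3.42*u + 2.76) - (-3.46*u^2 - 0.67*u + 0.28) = 2.24*u^2 + 4.09*u + 2.48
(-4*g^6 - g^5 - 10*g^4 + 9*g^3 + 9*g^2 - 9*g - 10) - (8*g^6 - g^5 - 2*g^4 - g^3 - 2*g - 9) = -12*g^6 - 8*g^4 + 10*g^3 + 9*g^2 - 7*g - 1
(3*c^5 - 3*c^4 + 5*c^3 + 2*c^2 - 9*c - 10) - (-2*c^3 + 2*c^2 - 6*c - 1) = 3*c^5 - 3*c^4 + 7*c^3 - 3*c - 9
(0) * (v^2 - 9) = 0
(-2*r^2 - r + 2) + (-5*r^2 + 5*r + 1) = -7*r^2 + 4*r + 3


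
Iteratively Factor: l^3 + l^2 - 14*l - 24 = (l + 2)*(l^2 - l - 12) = (l + 2)*(l + 3)*(l - 4)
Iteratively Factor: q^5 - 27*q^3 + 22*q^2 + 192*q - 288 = (q - 3)*(q^4 + 3*q^3 - 18*q^2 - 32*q + 96) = (q - 3)*(q + 4)*(q^3 - q^2 - 14*q + 24) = (q - 3)*(q - 2)*(q + 4)*(q^2 + q - 12) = (q - 3)^2*(q - 2)*(q + 4)*(q + 4)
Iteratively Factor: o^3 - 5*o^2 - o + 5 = (o - 5)*(o^2 - 1) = (o - 5)*(o - 1)*(o + 1)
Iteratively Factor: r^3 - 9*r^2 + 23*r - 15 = (r - 1)*(r^2 - 8*r + 15) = (r - 3)*(r - 1)*(r - 5)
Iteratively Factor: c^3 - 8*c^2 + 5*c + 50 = (c - 5)*(c^2 - 3*c - 10) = (c - 5)^2*(c + 2)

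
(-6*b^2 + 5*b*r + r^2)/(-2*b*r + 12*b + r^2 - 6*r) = (6*b^2 - 5*b*r - r^2)/(2*b*r - 12*b - r^2 + 6*r)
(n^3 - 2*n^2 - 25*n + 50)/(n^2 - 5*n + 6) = (n^2 - 25)/(n - 3)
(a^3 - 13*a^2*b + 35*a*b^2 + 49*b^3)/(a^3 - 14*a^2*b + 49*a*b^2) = (a + b)/a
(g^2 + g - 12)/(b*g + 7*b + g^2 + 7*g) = (g^2 + g - 12)/(b*g + 7*b + g^2 + 7*g)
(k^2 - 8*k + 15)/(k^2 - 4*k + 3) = (k - 5)/(k - 1)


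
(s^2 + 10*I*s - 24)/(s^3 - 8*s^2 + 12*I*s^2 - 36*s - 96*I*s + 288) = (s + 4*I)/(s^2 + s*(-8 + 6*I) - 48*I)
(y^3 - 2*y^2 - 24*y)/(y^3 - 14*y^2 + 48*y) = (y + 4)/(y - 8)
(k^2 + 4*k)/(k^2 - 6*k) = (k + 4)/(k - 6)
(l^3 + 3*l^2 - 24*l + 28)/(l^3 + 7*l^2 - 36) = (l^2 + 5*l - 14)/(l^2 + 9*l + 18)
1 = 1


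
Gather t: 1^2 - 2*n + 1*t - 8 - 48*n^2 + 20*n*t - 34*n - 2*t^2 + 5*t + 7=-48*n^2 - 36*n - 2*t^2 + t*(20*n + 6)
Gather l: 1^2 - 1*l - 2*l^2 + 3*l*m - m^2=-2*l^2 + l*(3*m - 1) - m^2 + 1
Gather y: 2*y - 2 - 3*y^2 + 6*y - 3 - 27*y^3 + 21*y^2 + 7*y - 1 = -27*y^3 + 18*y^2 + 15*y - 6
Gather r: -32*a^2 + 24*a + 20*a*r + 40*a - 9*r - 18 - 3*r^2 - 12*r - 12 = -32*a^2 + 64*a - 3*r^2 + r*(20*a - 21) - 30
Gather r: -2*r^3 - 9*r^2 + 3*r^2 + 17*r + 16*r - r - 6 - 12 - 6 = -2*r^3 - 6*r^2 + 32*r - 24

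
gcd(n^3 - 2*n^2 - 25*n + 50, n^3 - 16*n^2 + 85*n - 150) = n - 5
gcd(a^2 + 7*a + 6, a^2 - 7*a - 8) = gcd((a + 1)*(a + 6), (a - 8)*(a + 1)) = a + 1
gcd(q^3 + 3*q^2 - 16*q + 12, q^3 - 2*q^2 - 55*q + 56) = q - 1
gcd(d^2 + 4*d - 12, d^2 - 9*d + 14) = d - 2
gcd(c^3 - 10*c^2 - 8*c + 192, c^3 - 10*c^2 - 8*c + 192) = c^3 - 10*c^2 - 8*c + 192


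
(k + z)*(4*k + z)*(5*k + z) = 20*k^3 + 29*k^2*z + 10*k*z^2 + z^3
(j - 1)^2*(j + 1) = j^3 - j^2 - j + 1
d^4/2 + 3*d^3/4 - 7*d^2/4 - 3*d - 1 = (d/2 + 1)*(d - 2)*(d + 1/2)*(d + 1)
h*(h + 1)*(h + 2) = h^3 + 3*h^2 + 2*h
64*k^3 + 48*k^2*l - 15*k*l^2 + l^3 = (-8*k + l)^2*(k + l)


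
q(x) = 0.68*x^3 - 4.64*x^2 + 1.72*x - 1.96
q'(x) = 2.04*x^2 - 9.28*x + 1.72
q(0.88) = -3.58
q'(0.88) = -4.87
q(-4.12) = -135.36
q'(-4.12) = 74.58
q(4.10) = -26.04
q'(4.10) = -2.04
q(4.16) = -26.15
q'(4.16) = -1.58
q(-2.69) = -53.40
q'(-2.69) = 41.44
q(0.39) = -1.95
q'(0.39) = -1.59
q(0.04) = -1.90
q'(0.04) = 1.35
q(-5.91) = -314.56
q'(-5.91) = 127.82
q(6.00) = -11.80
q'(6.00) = 19.48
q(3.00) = -20.20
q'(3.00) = -7.76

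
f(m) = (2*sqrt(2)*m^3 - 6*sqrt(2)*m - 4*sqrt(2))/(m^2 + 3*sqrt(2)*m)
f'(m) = (-2*m - 3*sqrt(2))*(2*sqrt(2)*m^3 - 6*sqrt(2)*m - 4*sqrt(2))/(m^2 + 3*sqrt(2)*m)^2 + (6*sqrt(2)*m^2 - 6*sqrt(2))/(m^2 + 3*sqrt(2)*m)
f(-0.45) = 1.23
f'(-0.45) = 6.37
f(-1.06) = 0.01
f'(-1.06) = -0.31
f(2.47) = 0.97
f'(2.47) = 2.08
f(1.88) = -0.24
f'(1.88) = 2.04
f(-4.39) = -321.07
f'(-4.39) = -2012.31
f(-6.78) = -48.23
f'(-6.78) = -3.94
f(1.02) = -2.11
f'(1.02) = 2.53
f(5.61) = 8.07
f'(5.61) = 2.42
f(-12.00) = -51.47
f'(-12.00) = 2.11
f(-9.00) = -46.51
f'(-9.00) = 0.91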